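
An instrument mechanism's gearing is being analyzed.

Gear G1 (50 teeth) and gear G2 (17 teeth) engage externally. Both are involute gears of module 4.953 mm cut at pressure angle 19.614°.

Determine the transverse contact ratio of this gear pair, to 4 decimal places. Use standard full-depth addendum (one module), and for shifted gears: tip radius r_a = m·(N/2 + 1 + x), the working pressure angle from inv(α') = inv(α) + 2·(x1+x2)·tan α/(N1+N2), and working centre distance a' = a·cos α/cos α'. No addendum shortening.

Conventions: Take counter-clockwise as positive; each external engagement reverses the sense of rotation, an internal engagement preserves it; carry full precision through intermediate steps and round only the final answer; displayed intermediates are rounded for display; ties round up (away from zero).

recognized (one external pair, fixed centres): single-mesh tooth geometry, m = 4.953, N1 = 50, N2 = 17
base radii: r_b1 = 116.640111, r_b2 = 39.657638
tip radii: r_a1 = 128.778000, r_a2 = 47.053500
no profile shift: α' = α, a' = a
action lengths: √(r_a1²−r_b1²) = 54.578913, √(r_a2²−r_b2²) = 25.323973
base pitch p_b = π·m·cos α = 14.657429
CR = (54.578913 + 25.323973 − 165.925500·sin 19.61400°)/14.657429 = 1.651362
contact ratio ≈ 1.6514

1.6514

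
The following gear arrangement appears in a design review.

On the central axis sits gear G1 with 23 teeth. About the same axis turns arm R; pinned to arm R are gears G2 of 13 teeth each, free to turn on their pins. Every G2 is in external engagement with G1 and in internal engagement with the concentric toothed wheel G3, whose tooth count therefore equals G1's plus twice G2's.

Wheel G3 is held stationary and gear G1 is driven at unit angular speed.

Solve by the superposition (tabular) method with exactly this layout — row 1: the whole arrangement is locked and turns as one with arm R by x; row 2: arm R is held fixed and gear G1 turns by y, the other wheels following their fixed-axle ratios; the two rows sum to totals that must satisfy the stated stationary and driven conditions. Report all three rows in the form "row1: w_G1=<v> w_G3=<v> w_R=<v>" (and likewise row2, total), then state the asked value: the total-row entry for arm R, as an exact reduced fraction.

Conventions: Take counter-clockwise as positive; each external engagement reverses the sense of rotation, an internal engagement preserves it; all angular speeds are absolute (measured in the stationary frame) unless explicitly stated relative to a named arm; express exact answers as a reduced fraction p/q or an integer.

recognized (axles ride arm R): planetary set, 23/13/49 teeth
row 1 (train locked, turned with arm): all members turn x
superposition row 2 [arm held]: sun y, ring −(23/49)·y, arm 0
boundary: total ω_ring = x − (23/49)·y = 0 and total ω_sun = x + y = 1  ⇒  y = 49/72, x = 23/72
row 2 ring = −(23/49)·49/72 = -23/72
totals (row 1 + row 2): sun 23/72 + 49/72 = 1, ring 23/72 + (-23/72) = 0, arm 23/72 + 0 = 23/72
asked cell (total, arm) = 23/72

row1: w_G1=23/72 w_G3=23/72 w_R=23/72
row2: w_G1=49/72 w_G3=-23/72 w_R=0
total: w_G1=1 w_G3=0 w_R=23/72
asked value: 23/72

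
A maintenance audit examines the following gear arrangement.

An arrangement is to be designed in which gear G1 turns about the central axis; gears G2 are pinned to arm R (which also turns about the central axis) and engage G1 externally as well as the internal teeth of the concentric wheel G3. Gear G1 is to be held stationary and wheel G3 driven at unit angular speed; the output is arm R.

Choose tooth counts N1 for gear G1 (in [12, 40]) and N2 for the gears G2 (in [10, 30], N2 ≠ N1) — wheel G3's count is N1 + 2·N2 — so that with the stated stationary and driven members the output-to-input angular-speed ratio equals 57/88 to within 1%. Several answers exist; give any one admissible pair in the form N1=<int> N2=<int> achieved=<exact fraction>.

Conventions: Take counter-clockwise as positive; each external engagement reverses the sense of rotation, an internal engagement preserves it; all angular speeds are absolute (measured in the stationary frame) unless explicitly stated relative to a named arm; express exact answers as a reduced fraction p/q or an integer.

class = planetary set [ratio 57/88 wanted; Willis about the carrier]
Willis with ω_sun = 0: ω_arm/ω_ring = N3/(N1+N3); set equal to 57/88  ⇒  N3/N1 = (57/88)/(1 − 57/88) = 57/31
N3 = N1 + 2·N2  ⇒  N2/N1 = (N3/N1 − 1)/2 = (57/31 − 1)/2 = 13/31
smallest multiple with N1 ≥ 12 and N2 ≥ 10: k = 1  ⇒  N1 = 1·31 = 31, N2 = 1·13 = 13 (N1 ≤ 40, N2 ≤ 30, N2 ≠ N1 ✓), N3 = 31 + 2·13 = 57
check: N3/(N1+N3) with N1 = 31, N3 = 57 gives 57/88; |achieved − target| = 0 ≤ 57/8800 ✓

N1=31 N2=13 achieved=57/88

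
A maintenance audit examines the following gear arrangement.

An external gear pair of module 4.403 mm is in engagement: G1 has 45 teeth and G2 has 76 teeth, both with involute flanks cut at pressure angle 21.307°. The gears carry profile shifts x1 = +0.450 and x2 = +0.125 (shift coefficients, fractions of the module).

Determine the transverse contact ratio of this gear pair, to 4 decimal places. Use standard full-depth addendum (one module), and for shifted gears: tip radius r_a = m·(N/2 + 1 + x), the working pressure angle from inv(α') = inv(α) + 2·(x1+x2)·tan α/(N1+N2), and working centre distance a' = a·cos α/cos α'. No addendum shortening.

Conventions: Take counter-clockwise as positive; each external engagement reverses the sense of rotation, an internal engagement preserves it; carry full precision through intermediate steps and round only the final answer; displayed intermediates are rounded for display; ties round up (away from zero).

topology: single-mesh involute geometry — m = 4.403, 45T/76T pair
base radii: r_b1 = 92.295923, r_b2 = 155.877560
tip radii: r_a1 = 105.451850, r_a2 = 172.267375
inv(α') = inv(21.307°) + 2·(+0.450+0.125)·tan α/(45+76) = 0.02185400  ⇒  α' = 22.61275°
a' = a·cos α / cos α' = 266.3815·cos 21.307°/cos 22.61275° = 268.840701
action lengths: √(r_a1²−r_b1²) = 51.005443, √(r_a2²−r_b2²) = 73.336450
base pitch p_b = π·m·cos α = 12.886942
CR = (51.005443 + 73.336450 − 268.840701·sin 22.61275°)/12.886942 = 1.627417
contact ratio ≈ 1.6274

1.6274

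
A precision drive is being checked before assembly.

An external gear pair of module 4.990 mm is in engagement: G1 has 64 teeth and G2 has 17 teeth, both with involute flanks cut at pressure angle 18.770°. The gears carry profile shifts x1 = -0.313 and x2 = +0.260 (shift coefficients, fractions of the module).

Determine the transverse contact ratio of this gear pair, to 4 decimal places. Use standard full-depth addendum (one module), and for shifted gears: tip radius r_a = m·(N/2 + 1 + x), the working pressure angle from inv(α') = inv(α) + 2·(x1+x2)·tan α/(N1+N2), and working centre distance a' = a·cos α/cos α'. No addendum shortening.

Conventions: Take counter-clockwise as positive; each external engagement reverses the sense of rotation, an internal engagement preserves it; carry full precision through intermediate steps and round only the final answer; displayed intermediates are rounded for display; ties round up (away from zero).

topology: single-mesh involute geometry — m = 4.990, 64T/17T pair
base radii: r_b1 = 151.187877, r_b2 = 40.159280
tip radii: r_a1 = 163.108130, r_a2 = 48.702400
inv(α') = inv(18.770°) + 2·(-0.313+0.260)·tan α/(64+17) = 0.01180056  ⇒  α' = 18.54652°
a' = a·cos α / cos α' = 202.0950·cos 18.770°/cos 18.54652° = 201.829007
action lengths: √(r_a1²−r_b1²) = 61.208560, √(r_a2²−r_b2²) = 27.552786
base pitch p_b = π·m·cos α = 14.842835
CR = (61.208560 + 27.552786 − 201.829007·sin 18.54652°)/14.842835 = 1.654985
contact ratio ≈ 1.6550

1.6550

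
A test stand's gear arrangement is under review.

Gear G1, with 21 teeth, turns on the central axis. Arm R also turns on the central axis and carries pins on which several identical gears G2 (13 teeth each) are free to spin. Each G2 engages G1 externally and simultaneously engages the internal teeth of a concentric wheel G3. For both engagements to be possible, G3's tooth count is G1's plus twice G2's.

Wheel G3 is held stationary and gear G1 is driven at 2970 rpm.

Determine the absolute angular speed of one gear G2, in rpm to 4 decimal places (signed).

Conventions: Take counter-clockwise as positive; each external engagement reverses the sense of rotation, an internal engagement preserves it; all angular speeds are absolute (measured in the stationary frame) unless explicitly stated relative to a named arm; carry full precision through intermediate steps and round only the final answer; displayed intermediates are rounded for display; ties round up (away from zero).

-2398.8462 rpm

topology: planetary set — G1 21T / G2 13T / G3 47T, arm = carrier (Willis)
normalise by the input: solve with ω_sun = 1, then scale by 2970 rpm
ring teeth: 21 + 2·13 = 47
21(ω_sun−ω_arm) = −47(ω_ring−ω_arm),  ω_ring = 0, ω_sun = 1
21(1−ω_arm) = −47(0−ω_arm)  ⇒  68·ω_arm = 21  ⇒  ω_arm = 21/68
sun–planet mesh: 21·(1−21/68) = −13·(ω_p−ω_arm)  ⇒  ω_p−ω_arm = -987/884
ω_p = 21/68 − 987/884 = -21/26
scale: ω_p = -21/26 × 2970 rpm = -2398.8462 rpm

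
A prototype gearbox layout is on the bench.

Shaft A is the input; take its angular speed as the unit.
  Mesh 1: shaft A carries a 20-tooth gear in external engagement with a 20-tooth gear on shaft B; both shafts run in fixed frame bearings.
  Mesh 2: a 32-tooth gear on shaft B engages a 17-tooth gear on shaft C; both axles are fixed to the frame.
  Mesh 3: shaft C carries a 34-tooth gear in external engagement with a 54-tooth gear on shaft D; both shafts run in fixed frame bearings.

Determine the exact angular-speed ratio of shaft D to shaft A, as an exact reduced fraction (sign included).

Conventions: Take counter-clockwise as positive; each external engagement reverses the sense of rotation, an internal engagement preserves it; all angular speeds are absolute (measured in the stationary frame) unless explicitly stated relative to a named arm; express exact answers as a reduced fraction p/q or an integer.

class = fixed-axis compound train [3 meshes; 3 ratios multiply, 3 sense flips]
mesh 1 [20T→20T]: running ratio 1, sense −
mesh 2 [32T→17T]: running ratio 32/17, sense +
mesh 3 [34T→54T]: running ratio 32/27, sense −
ω_out/ω_in = -32/27

-32/27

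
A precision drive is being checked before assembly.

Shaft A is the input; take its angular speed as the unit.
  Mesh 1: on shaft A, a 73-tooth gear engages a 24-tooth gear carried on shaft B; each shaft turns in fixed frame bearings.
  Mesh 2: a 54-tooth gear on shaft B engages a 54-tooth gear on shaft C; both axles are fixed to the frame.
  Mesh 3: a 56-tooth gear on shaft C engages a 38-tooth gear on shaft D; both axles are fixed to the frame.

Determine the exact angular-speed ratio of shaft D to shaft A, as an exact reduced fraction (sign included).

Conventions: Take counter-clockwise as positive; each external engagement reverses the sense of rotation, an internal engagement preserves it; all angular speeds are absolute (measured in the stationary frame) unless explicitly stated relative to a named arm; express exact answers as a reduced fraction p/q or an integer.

-511/114

class = fixed-axis compound train [3 meshes; 3 ratios multiply, 3 sense flips]
mesh 1 [73T→24T]: running ratio 73/24, sense −
mesh 2 [54T→54T]: running ratio 73/24, sense +
mesh 3 [56T→38T]: running ratio 511/114, sense −
ω_out/ω_in = -511/114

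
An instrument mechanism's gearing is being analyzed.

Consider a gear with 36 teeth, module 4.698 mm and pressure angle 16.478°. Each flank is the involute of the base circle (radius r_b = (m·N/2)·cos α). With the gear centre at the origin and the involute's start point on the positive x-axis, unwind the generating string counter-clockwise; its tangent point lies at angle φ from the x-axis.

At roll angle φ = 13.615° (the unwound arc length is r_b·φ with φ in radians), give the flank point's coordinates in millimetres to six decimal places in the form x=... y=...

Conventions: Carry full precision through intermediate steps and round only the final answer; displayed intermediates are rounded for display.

recognized (one wheel, involute flank): single-mesh tooth geometry, m = 4.698, N = 36
pitch radius r_p = m·N/2 = 4.698·36/2 = 84.564000
base radius r_b = r_p·cos α = 84.564000·cos 16.478° = 81.090848
roll angle φ = 13.615° = 0.23762658 rad
x = r_b·(cos φ + φ·sin φ) = 83.348084
y = r_b·(sin φ − φ·cos φ) = 0.360646

x=83.348084 y=0.360646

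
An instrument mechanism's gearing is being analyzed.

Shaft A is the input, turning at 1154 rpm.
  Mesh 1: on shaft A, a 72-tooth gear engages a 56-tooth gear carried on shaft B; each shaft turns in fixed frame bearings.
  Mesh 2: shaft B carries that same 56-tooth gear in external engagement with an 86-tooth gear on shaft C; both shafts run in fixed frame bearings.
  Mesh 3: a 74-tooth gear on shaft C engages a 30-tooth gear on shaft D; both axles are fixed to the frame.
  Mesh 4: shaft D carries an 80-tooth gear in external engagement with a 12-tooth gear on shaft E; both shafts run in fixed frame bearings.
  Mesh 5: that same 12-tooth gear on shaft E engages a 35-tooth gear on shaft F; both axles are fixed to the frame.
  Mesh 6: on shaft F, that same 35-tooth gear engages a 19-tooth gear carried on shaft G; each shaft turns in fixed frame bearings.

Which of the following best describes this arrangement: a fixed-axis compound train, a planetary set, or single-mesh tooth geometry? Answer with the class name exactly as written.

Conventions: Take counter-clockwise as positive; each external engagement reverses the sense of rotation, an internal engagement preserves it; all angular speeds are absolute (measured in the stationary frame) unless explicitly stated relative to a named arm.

fixed-axis compound train

recognized (7 fixed axles, 6 meshes): fixed-axis compound train
classification: fixed-axis compound train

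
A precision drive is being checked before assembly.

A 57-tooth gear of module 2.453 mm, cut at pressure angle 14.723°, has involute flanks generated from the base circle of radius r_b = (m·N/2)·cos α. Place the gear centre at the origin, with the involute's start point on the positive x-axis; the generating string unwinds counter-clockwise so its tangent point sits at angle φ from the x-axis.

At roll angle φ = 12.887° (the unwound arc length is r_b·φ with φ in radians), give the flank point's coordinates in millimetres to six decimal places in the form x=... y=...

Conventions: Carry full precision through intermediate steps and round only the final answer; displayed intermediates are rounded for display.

x=69.303773 y=0.255159

class = single-mesh tooth geometry [base-circle involute, m = 2.453, 57T]
pitch radius r_p = m·N/2 = 2.453·57/2 = 69.910500
base radius r_b = r_p·cos α = 69.910500·cos 14.723° = 67.615045
roll angle φ = 12.887° = 0.22492058 rad
x = r_b·(cos φ + φ·sin φ) = 69.303773
y = r_b·(sin φ − φ·cos φ) = 0.255159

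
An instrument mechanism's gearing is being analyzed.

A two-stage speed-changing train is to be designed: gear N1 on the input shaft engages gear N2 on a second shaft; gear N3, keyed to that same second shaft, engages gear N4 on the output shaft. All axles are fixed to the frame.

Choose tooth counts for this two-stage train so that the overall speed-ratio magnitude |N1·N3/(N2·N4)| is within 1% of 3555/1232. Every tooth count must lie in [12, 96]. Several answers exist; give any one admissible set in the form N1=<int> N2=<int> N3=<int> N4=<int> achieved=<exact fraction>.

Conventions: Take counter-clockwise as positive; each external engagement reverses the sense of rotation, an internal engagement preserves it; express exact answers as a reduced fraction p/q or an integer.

N1=45 N2=14 N3=79 N4=88 achieved=3555/1232

2-stage fixed-axis compound train for ratio 3555/1232
target = 3555/1232 in lowest terms: an exact hit needs N1·N3 = k·3555 and N2·N4 = k·1232 for one integer k, every count in [12, 96]; additionally prefer no 1:1 stage (N1 ≠ N2, N3 ≠ N4)
k = 1: N1·N3 = 3555 = 45·79, N2·N4 = 1232 = 14·88
achieved = 45·79/(14·88) = 3555/1232; |achieved − target| = 0 ≤ 711/24640 ✓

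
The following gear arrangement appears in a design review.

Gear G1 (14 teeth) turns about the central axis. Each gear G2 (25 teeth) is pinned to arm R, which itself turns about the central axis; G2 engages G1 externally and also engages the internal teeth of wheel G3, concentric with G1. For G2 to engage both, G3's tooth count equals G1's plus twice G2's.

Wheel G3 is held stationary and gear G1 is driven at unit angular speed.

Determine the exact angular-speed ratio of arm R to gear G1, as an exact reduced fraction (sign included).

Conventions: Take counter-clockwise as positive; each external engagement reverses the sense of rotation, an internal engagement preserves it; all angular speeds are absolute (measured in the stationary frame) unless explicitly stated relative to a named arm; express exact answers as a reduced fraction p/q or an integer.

recognized (axles ride arm R): planetary set, 14/25/64 teeth
ring teeth: 14 + 2·25 = 64
14(ω_sun−ω_arm) = −64(ω_ring−ω_arm),  ω_ring = 0, ω_sun = 1
14(1−ω_arm) = −64(0−ω_arm)  ⇒  78·ω_arm = 14  ⇒  ω_arm = 7/39
ω_out/ω_in = 7/39

7/39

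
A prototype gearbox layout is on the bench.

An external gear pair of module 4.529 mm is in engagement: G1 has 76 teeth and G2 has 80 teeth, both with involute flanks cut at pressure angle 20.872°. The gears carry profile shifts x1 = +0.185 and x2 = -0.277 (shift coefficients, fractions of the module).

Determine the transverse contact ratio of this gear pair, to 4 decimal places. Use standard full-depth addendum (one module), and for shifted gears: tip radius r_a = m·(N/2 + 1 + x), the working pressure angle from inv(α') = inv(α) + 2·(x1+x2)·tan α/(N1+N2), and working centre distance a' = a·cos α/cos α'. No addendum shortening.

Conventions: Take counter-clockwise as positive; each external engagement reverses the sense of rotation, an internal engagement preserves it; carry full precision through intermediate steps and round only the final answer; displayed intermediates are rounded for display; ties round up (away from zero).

topology: single-mesh involute geometry — m = 4.529, 76T/80T pair
base radii: r_b1 = 160.808443, r_b2 = 169.272045
tip radii: r_a1 = 177.468865, r_a2 = 184.434467
inv(α') = inv(20.872°) + 2·(+0.185-0.277)·tan α/(76+80) = 0.01656816  ⇒  α' = 20.69310°
a' = a·cos α / cos α' = 353.2620·cos 20.872°/cos 20.69310° = 352.843621
action lengths: √(r_a1²−r_b1²) = 75.072251, √(r_a2²−r_b2²) = 73.232830
base pitch p_b = π·m·cos α = 13.294595
CR = (75.072251 + 73.232830 − 352.843621·sin 20.69310°)/13.294595 = 1.776926
contact ratio ≈ 1.7769

1.7769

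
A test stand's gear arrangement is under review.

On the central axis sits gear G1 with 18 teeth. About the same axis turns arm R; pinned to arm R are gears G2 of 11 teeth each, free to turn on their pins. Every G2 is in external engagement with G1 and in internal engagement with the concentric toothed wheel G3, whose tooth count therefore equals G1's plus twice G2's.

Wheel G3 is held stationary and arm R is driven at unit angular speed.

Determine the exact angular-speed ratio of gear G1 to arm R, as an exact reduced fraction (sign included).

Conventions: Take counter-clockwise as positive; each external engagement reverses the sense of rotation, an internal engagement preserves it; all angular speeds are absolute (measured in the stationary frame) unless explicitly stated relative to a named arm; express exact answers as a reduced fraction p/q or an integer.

topology: planetary set — G1 18T / G2 11T / G3 40T, arm = carrier (Willis)
ring teeth: 18 + 2·11 = 40
18(ω_sun−ω_arm) = −40(ω_ring−ω_arm),  ω_ring = 0, ω_arm = 1
ω_sun = 1 − (40/18)(0−1) = 29/9
ω_out/ω_in = 29/9

29/9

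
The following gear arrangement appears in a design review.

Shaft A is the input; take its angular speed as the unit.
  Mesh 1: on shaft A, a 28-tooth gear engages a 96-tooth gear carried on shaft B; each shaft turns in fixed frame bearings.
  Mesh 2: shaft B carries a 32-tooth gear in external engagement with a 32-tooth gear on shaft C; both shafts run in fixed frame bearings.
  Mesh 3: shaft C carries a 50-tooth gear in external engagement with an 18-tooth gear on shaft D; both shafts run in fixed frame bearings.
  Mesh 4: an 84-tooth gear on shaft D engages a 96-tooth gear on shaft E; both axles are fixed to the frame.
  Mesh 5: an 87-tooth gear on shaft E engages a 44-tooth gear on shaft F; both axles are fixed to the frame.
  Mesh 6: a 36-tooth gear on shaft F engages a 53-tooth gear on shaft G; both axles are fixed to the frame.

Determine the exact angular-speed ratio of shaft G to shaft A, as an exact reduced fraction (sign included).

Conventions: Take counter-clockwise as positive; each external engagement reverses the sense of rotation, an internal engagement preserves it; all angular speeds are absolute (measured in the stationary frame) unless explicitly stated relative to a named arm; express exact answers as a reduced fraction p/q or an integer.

35525/37312

class = fixed-axis compound train [6 meshes; 6 ratios multiply, 6 sense flips]
mesh 1 [28T→96T]: running ratio 7/24, sense −
mesh 2 [32T→32T]: running ratio 7/24, sense +
mesh 3 [50T→18T]: running ratio 175/216, sense −
mesh 4 [84T→96T]: running ratio 1225/1728, sense +
mesh 5 [87T→44T]: running ratio 35525/25344, sense −
mesh 6 [36T→53T]: running ratio 35525/37312, sense +
ω_out/ω_in = 35525/37312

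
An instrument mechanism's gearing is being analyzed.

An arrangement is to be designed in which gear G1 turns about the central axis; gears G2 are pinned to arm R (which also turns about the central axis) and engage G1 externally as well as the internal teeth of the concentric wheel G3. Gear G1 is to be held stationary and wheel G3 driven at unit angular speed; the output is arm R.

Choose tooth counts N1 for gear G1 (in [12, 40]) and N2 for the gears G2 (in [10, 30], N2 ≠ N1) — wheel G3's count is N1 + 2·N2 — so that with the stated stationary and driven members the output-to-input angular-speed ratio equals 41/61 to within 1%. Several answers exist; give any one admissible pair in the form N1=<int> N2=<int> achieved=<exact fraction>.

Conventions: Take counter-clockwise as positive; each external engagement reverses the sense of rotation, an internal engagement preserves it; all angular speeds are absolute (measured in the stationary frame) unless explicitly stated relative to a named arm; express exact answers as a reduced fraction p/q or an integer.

class = planetary set [ratio 41/61 wanted; Willis about the carrier]
Willis with ω_sun = 0: ω_arm/ω_ring = N3/(N1+N3); set equal to 41/61  ⇒  N3/N1 = (41/61)/(1 − 41/61) = 41/20
N3 = N1 + 2·N2  ⇒  N2/N1 = (N3/N1 − 1)/2 = (41/20 − 1)/2 = 21/40
smallest multiple with N1 ≥ 12 and N2 ≥ 10: k = 1  ⇒  N1 = 1·40 = 40, N2 = 1·21 = 21 (N1 ≤ 40, N2 ≤ 30, N2 ≠ N1 ✓), N3 = 40 + 2·21 = 82
check: N3/(N1+N3) with N1 = 40, N3 = 82 gives 41/61; |achieved − target| = 0 ≤ 41/6100 ✓

N1=40 N2=21 achieved=41/61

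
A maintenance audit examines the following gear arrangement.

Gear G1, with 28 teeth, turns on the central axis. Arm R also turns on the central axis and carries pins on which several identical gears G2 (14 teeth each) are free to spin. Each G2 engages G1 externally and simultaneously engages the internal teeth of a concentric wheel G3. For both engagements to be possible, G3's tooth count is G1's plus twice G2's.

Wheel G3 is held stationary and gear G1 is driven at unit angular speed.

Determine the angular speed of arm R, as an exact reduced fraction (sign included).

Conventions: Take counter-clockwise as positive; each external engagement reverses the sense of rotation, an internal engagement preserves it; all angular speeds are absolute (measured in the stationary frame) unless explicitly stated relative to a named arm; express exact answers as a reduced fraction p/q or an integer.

1/3

recognized (axles ride arm R): planetary set, 28/14/56 teeth
ring teeth: 28 + 2·14 = 56
28(ω_sun−ω_arm) = −56(ω_ring−ω_arm),  ω_ring = 0, ω_sun = 1
28(1−ω_arm) = −56(0−ω_arm)  ⇒  84·ω_arm = 28  ⇒  ω_arm = 1/3
exact speed ratio = 1/3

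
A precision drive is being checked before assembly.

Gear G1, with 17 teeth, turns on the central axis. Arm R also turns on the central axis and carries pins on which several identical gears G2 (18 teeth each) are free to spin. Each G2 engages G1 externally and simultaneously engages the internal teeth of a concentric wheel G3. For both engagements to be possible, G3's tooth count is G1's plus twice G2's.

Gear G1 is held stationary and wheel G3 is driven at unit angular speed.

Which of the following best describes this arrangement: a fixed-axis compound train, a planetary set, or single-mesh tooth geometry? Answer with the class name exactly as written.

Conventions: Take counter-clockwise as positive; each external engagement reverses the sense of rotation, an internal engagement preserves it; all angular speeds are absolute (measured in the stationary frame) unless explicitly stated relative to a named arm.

planetary set

class = planetary set [G3 = 17+2·18 = 53; Willis about the carrier]
classification: planetary set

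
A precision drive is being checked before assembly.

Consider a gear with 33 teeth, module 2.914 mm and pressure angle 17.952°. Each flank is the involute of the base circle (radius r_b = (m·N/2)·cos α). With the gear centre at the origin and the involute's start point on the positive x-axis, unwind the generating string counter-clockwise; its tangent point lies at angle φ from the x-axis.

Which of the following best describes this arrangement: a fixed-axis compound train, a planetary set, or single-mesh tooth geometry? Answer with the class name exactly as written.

single-mesh tooth geometry

class = single-mesh tooth geometry [base-circle involute, m = 2.914, 33T]
classification: single-mesh tooth geometry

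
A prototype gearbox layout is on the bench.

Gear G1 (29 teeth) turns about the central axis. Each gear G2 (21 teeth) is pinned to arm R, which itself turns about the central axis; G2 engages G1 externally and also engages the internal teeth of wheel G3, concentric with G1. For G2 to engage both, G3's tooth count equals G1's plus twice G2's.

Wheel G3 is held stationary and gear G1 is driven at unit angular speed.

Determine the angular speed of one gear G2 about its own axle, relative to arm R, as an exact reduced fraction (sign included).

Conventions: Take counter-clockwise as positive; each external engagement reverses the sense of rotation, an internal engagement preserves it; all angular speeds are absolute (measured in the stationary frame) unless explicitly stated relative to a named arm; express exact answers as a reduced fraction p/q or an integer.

planetary set (29T centre, 21T on arm, 71T internal) — Willis relation
ring teeth: 29 + 2·21 = 71
29(ω_sun−ω_arm) = −71(ω_ring−ω_arm),  ω_ring = 0, ω_sun = 1
29(1−ω_arm) = −71(0−ω_arm)  ⇒  100·ω_arm = 29  ⇒  ω_arm = 29/100
sun–planet mesh: 29·(1−29/100) = −21·(ω_p−ω_arm)  ⇒  ω_p−ω_arm = -2059/2100
exact speed ratio = -2059/2100

-2059/2100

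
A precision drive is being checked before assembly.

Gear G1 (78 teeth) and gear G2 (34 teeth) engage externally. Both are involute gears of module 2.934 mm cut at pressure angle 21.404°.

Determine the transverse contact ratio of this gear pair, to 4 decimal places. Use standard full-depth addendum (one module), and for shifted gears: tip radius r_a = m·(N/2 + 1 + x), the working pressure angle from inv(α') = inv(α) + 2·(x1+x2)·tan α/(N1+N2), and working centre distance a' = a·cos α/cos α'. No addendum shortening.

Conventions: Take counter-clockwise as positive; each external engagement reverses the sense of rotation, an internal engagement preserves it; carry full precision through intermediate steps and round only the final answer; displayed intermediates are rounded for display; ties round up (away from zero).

single-mesh involute tooth geometry (78T engaging 34T at module 2.934)
base radii: r_b1 = 106.534078, r_b2 = 46.437931
tip radii: r_a1 = 117.360000, r_a2 = 52.812000
no profile shift: α' = α, a' = a
action lengths: √(r_a1²−r_b1²) = 49.232712, √(r_a2²−r_b2²) = 25.152055
base pitch p_b = π·m·cos α = 8.581710
CR = (49.232712 + 25.152055 − 164.304000·sin 21.40400°)/8.581710 = 1.680711
contact ratio ≈ 1.6807

1.6807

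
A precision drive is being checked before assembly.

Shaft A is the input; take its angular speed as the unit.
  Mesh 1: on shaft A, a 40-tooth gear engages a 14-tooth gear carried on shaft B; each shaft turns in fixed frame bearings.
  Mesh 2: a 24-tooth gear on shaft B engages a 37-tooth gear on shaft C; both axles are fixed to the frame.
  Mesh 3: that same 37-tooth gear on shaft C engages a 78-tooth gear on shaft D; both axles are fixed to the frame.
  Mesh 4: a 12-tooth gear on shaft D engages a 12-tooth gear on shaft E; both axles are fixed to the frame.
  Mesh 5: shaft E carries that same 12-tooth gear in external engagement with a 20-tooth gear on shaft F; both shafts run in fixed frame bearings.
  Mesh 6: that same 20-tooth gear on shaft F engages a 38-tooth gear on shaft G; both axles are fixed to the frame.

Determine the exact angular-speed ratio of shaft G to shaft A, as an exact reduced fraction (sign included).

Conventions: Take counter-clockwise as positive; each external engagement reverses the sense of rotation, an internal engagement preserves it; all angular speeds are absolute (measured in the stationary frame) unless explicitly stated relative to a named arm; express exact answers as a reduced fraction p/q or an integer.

class = fixed-axis compound train [6 meshes; 6 ratios multiply, 6 sense flips]
mesh 1 [40T→14T]: running ratio 20/7, sense −
mesh 2 [24T→37T]: running ratio 480/259, sense +
mesh 3 [37T→78T]: running ratio 80/91, sense −
mesh 4 [12T→12T]: running ratio 80/91, sense +
mesh 5 [12T→20T]: running ratio 48/91, sense −
mesh 6 [20T→38T]: running ratio 480/1729, sense +
ω_out/ω_in = 480/1729

480/1729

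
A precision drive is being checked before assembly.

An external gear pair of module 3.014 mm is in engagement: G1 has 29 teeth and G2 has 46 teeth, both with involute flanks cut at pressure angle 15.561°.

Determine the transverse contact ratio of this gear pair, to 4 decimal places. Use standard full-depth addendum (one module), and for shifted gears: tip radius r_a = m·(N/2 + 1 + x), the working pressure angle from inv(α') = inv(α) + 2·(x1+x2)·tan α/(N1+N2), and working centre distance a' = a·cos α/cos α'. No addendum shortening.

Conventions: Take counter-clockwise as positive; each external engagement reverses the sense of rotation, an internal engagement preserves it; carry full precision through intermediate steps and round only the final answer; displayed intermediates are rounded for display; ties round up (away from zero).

recognized (one external pair, fixed centres): single-mesh tooth geometry, m = 3.014, N1 = 29, N2 = 46
base radii: r_b1 = 42.101084, r_b2 = 66.781029
tip radii: r_a1 = 46.717000, r_a2 = 72.336000
no profile shift: α' = α, a' = a
action lengths: √(r_a1²−r_b1²) = 20.247885, √(r_a2²−r_b2²) = 27.799119
base pitch p_b = π·m·cos α = 9.121687
CR = (20.247885 + 27.799119 − 113.025000·sin 15.56100°)/9.121687 = 1.943330
contact ratio ≈ 1.9433

1.9433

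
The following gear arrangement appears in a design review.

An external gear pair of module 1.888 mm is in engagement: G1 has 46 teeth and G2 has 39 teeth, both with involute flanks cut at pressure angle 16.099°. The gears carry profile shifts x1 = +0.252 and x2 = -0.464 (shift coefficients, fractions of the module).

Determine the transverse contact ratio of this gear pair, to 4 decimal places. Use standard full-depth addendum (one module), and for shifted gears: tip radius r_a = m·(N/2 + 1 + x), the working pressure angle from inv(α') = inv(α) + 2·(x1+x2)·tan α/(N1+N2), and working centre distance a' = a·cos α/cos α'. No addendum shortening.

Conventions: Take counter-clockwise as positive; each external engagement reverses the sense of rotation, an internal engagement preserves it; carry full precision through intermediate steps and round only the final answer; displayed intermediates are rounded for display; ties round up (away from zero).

2.0289

recognized (one external pair, fixed centres): single-mesh tooth geometry, m = 1.888, N1 = 46, N2 = 39
base radii: r_b1 = 41.721084, r_b2 = 35.372224
tip radii: r_a1 = 45.787776, r_a2 = 37.827968
inv(α') = inv(16.099°) + 2·(+0.252-0.464)·tan α/(46+39) = 0.00619602  ⇒  α' = 15.03679°
a' = a·cos α / cos α' = 80.2400·cos 16.099°/cos 15.03679° = 79.826614
action lengths: √(r_a1²−r_b1²) = 18.864559, √(r_a2²−r_b2²) = 13.407497
base pitch p_b = π·m·cos α = 5.698724
CR = (18.864559 + 13.407497 − 79.826614·sin 15.03679°)/5.698724 = 2.028859
contact ratio ≈ 2.0289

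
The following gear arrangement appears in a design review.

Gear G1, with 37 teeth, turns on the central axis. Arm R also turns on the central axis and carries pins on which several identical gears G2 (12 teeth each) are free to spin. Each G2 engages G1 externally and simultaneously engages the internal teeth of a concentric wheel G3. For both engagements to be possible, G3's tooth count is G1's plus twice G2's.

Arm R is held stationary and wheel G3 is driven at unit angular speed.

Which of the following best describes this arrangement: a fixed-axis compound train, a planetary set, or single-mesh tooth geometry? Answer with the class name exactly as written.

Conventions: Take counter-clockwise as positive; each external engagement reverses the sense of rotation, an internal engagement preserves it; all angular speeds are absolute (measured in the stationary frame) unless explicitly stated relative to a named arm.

planetary set

recognized (axles ride arm R): planetary set, 37/12/61 teeth
classification: planetary set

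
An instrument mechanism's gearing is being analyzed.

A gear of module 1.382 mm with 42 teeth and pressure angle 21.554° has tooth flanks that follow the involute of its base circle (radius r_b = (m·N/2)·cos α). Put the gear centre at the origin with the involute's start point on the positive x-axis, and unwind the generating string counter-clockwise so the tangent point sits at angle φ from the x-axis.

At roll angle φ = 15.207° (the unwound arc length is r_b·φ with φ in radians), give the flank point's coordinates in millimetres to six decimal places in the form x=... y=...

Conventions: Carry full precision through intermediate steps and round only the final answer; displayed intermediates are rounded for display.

x=27.926591 y=0.167041

topology: single-mesh involute geometry — m = 1.382, N = 42
pitch radius r_p = m·N/2 = 1.382·42/2 = 29.022000
base radius r_b = r_p·cos α = 29.022000·cos 21.554° = 26.992542
roll angle φ = 15.207° = 0.26541222 rad
x = r_b·(cos φ + φ·sin φ) = 27.926591
y = r_b·(sin φ − φ·cos φ) = 0.167041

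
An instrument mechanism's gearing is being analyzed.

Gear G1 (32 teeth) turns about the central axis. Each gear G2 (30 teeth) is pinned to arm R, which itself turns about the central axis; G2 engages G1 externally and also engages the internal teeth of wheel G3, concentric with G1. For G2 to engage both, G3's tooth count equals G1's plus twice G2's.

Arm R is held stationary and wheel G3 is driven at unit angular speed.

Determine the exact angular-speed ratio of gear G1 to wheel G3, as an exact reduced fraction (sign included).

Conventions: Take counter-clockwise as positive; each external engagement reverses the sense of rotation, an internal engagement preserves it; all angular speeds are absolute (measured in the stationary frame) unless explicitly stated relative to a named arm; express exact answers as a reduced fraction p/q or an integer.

class = planetary set [G3 = 32+2·30 = 92; Willis about the carrier]
ring teeth: 32 + 2·30 = 92
32(ω_sun−ω_arm) = −92(ω_ring−ω_arm),  ω_arm = 0, ω_ring = 1
ω_sun = 0 − (92/32)(1−0) = -23/8
ω_out/ω_in = -23/8

-23/8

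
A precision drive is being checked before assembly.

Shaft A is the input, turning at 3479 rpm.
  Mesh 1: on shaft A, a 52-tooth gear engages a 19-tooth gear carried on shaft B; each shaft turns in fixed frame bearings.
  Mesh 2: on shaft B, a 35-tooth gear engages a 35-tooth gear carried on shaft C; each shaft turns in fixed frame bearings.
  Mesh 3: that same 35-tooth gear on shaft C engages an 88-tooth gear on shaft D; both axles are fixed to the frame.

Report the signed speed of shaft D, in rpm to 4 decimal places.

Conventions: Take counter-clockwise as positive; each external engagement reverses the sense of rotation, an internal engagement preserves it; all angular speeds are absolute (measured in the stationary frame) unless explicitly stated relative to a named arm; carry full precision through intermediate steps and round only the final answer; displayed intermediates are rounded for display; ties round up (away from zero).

-3786.9498 rpm

recognized (4 fixed axles, 3 meshes): fixed-axis compound train
mesh 1 [52T→19T]: ω = 3479.0000×52/19 = 9521.4737 rpm, sense flips to −
mesh 2 [35T→35T]: ω = 9521.4737×35/35 = 9521.4737 rpm, sense flips to +
mesh 3 [35T→88T]: ω = 9521.4737×35/88 = 3786.9498 rpm, sense flips to −
signed output speed = -3786.9498 rpm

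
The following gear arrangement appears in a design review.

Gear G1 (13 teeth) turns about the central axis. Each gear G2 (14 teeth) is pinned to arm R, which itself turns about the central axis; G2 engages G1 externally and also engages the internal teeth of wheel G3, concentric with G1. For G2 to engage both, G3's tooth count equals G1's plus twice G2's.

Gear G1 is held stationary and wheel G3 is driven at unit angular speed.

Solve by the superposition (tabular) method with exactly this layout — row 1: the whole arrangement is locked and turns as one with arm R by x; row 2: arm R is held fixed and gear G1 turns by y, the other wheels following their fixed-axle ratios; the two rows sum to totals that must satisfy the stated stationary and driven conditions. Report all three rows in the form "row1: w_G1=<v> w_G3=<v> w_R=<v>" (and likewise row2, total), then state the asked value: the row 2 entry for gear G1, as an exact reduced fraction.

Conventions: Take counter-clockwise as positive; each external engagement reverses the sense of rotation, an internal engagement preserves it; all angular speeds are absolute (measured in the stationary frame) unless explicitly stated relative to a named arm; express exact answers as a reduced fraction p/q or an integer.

class = planetary set [G3 = 13+2·14 = 41; Willis about the carrier]
superposition row 1 [locked train]: every member turns x
row 2 — arm fixed, fixed-axis ratios: sun y, ring −(13/41)·y, arm 0
boundary: total ω_sun = x + y = 0 and total ω_ring = x − (13/41)·y = 1  ⇒  y = -41/54, x = 41/54
row 2 ring = −(13/41)·(-41/54) = 13/54
totals (row 1 + row 2): sun 41/54 + (-41/54) = 0, ring 41/54 + 13/54 = 1, arm 41/54 + 0 = 41/54
asked cell (row2, sun) = -41/54

row1: w_G1=41/54 w_G3=41/54 w_R=41/54
row2: w_G1=-41/54 w_G3=13/54 w_R=0
total: w_G1=0 w_G3=1 w_R=41/54
asked value: -41/54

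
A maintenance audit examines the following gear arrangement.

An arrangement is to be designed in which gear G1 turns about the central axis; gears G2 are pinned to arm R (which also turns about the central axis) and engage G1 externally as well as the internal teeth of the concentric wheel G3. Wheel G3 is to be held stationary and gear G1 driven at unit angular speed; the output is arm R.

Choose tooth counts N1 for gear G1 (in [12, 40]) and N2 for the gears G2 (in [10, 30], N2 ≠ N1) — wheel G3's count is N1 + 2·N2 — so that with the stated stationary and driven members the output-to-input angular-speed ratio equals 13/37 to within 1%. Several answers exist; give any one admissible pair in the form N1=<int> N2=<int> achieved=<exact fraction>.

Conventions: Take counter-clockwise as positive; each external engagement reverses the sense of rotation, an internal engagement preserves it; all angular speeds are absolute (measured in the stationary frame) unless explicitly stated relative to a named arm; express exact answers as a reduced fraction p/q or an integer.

N1=26 N2=11 achieved=13/37

topology: planetary set — design target 13/37, arm = carrier (Willis)
Willis with ω_ring = 0: ω_arm/ω_sun = N1/(N1+N3); set equal to 13/37  ⇒  N3/N1 = 1/(13/37) − 1 = 24/13
N3 = N1 + 2·N2  ⇒  N2/N1 = (N3/N1 − 1)/2 = (24/13 − 1)/2 = 11/26
smallest multiple with N1 ≥ 12 and N2 ≥ 10: k = 1  ⇒  N1 = 1·26 = 26, N2 = 1·11 = 11 (N1 ≤ 40, N2 ≤ 30, N2 ≠ N1 ✓), N3 = 26 + 2·11 = 48
check: N1/(N1+N3) with N1 = 26, N3 = 48 gives 13/37; |achieved − target| = 0 ≤ 13/3700 ✓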